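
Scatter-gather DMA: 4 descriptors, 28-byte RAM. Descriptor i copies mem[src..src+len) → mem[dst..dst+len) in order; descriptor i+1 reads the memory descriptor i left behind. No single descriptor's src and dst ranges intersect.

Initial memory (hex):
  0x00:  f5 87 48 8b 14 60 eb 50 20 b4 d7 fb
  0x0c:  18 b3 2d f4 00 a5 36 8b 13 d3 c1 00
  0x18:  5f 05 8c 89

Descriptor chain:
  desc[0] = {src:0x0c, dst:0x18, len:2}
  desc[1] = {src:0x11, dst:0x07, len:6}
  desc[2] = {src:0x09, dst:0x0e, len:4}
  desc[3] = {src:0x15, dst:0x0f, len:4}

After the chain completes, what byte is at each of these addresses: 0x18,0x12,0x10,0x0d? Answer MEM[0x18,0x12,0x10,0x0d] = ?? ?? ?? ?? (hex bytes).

[0] 0x0c->0x18 len=2 : 18 b3
[1] 0x11->0x07 len=6 : a5 36 8b 13 d3 c1
[2] 0x09->0x0e len=4 : 8b 13 d3 c1
[3] 0x15->0x0f len=4 : d3 c1 00 18
query mem[0x18]=0x18, mem[0x12]=0x18, mem[0x10]=0xc1, mem[0x0d]=0xb3

MEM[0x18,0x12,0x10,0x0d] = 18 18 c1 b3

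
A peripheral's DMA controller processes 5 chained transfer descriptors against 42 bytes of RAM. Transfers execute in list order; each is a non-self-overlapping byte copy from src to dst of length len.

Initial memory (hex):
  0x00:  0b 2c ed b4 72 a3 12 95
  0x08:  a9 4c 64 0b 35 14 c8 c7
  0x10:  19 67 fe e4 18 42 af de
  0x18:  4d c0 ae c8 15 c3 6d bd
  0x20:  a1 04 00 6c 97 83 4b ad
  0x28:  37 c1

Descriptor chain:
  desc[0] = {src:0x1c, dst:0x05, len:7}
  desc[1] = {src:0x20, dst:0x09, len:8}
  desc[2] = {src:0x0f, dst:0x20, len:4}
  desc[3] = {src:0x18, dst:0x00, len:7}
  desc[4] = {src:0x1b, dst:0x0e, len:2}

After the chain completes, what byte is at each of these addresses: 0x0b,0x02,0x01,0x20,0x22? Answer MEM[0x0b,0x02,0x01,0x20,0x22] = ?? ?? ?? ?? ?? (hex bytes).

  after D0: wrote 7B at 0x05 = 15c36dbda10400
  after D1: wrote 8B at 0x09 = a104006c97834bad
  after D2: wrote 4B at 0x20 = 4bad67fe
  after D3: wrote 7B at 0x00 = 4dc0aec815c36d
  after D4: wrote 2B at 0x0e = c815
query mem[0x0b]=0x00, mem[0x02]=0xae, mem[0x01]=0xc0, mem[0x20]=0x4b, mem[0x22]=0x67

MEM[0x0b,0x02,0x01,0x20,0x22] = 00 ae c0 4b 67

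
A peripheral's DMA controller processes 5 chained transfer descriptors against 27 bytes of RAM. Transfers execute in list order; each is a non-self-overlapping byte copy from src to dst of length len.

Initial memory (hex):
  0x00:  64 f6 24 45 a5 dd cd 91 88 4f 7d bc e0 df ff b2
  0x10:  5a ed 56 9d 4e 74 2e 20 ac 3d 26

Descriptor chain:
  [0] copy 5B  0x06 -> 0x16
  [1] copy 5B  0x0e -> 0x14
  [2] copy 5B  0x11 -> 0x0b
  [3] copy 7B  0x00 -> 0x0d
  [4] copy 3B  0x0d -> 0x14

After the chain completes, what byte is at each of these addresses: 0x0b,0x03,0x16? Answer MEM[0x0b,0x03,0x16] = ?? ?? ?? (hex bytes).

D0: mem[0x16..0x1a] <- [cd 91 88 4f 7d]
D1: mem[0x14..0x18] <- [ff b2 5a ed 56]
D2: mem[0x0b..0x0f] <- [ed 56 9d ff b2]
D3: mem[0x0d..0x13] <- [64 f6 24 45 a5 dd cd]
D4: mem[0x14..0x16] <- [64 f6 24]
query mem[0x0b]=0xed, mem[0x03]=0x45, mem[0x16]=0x24

MEM[0x0b,0x03,0x16] = ed 45 24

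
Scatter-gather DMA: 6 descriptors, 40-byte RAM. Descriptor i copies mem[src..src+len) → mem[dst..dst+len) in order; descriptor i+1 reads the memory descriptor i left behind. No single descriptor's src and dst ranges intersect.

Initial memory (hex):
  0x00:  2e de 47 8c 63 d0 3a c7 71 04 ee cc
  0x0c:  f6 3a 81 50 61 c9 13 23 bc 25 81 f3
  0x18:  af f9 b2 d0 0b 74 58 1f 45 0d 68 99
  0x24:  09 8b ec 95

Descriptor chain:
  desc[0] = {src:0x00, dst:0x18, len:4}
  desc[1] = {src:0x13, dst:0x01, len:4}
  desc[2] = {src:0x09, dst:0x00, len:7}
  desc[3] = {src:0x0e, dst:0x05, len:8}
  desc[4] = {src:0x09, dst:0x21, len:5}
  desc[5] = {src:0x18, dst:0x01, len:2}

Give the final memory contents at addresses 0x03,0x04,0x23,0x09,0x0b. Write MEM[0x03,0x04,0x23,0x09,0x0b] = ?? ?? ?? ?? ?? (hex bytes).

MEM[0x03,0x04,0x23,0x09,0x0b] = f6 3a bc 13 bc

#0 dst[0x18+4] := {0x2e,0xde,0x47,0x8c}
#1 dst[0x01+4] := {0x23,0xbc,0x25,0x81}
#2 dst[0x00+7] := {0x04,0xee,0xcc,0xf6,0x3a,0x81,0x50}
#3 dst[0x05+8] := {0x81,0x50,0x61,0xc9,0x13,0x23,0xbc,0x25}
#4 dst[0x21+5] := {0x13,0x23,0xbc,0x25,0x3a}
#5 dst[0x01+2] := {0x2e,0xde}
query mem[0x03]=0xf6, mem[0x04]=0x3a, mem[0x23]=0xbc, mem[0x09]=0x13, mem[0x0b]=0xbc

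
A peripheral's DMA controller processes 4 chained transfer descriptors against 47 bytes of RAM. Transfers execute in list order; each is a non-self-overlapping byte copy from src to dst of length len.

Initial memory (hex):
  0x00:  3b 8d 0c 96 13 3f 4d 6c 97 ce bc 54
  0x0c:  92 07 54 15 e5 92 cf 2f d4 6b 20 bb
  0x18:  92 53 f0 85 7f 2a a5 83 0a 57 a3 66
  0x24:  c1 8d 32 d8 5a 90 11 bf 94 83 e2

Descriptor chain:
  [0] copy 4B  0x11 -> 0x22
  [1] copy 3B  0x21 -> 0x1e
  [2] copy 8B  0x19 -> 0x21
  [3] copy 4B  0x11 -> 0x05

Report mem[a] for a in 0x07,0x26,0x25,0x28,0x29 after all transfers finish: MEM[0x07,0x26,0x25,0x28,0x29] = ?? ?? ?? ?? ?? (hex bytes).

D0: mem[0x22..0x25] <- [92 cf 2f d4]
D1: mem[0x1e..0x20] <- [57 92 cf]
D2: mem[0x21..0x28] <- [53 f0 85 7f 2a 57 92 cf]
D3: mem[0x05..0x08] <- [92 cf 2f d4]
query mem[0x07]=0x2f, mem[0x26]=0x57, mem[0x25]=0x2a, mem[0x28]=0xcf, mem[0x29]=0x90

MEM[0x07,0x26,0x25,0x28,0x29] = 2f 57 2a cf 90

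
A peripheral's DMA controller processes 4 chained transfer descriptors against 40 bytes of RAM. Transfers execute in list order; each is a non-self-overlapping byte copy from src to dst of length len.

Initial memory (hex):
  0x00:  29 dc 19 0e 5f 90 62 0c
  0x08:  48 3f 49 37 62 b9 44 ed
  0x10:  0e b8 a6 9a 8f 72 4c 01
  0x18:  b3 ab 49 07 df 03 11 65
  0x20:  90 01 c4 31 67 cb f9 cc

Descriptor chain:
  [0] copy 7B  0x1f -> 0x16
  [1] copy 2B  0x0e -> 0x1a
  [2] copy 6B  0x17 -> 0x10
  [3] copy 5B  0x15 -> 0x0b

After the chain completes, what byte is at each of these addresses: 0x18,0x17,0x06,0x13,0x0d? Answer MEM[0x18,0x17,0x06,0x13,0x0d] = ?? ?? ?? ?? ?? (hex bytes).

MEM[0x18,0x17,0x06,0x13,0x0d] = 01 90 62 44 90

  after D0: wrote 7B at 0x16 = 659001c43167cb
  after D1: wrote 2B at 0x1a = 44ed
  after D2: wrote 6B at 0x10 = 9001c444edcb
  after D3: wrote 5B at 0x0b = cb659001c4
query mem[0x18]=0x01, mem[0x17]=0x90, mem[0x06]=0x62, mem[0x13]=0x44, mem[0x0d]=0x90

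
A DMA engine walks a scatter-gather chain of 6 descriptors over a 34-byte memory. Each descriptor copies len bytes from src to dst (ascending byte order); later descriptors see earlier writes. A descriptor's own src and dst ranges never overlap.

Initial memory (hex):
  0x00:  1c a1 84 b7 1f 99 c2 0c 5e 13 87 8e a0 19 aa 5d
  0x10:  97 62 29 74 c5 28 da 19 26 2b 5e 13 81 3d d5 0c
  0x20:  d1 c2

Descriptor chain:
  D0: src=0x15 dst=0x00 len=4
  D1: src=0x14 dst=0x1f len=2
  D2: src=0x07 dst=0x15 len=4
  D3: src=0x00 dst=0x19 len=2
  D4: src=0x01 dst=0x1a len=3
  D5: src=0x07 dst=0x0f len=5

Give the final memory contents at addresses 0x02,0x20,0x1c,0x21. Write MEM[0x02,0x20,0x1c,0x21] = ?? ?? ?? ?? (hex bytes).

#0 dst[0x00+4] := {0x28,0xda,0x19,0x26}
#1 dst[0x1f+2] := {0xc5,0x28}
#2 dst[0x15+4] := {0x0c,0x5e,0x13,0x87}
#3 dst[0x19+2] := {0x28,0xda}
#4 dst[0x1a+3] := {0xda,0x19,0x26}
#5 dst[0x0f+5] := {0x0c,0x5e,0x13,0x87,0x8e}
query mem[0x02]=0x19, mem[0x20]=0x28, mem[0x1c]=0x26, mem[0x21]=0xc2

MEM[0x02,0x20,0x1c,0x21] = 19 28 26 c2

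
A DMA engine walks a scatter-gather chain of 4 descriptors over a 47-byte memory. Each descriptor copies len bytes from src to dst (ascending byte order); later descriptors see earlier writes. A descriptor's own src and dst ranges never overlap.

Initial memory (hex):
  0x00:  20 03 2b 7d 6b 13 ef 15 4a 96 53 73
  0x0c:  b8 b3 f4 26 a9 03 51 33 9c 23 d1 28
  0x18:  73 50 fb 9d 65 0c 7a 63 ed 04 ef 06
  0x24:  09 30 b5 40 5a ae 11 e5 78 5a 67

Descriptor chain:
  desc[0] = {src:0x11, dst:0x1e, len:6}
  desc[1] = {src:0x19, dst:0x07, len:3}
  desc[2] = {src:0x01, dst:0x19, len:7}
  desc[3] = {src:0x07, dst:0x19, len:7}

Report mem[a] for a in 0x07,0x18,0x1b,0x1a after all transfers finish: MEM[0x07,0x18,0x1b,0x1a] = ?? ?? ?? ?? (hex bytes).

[0] 0x11->0x1e len=6 : 03 51 33 9c 23 d1
[1] 0x19->0x07 len=3 : 50 fb 9d
[2] 0x01->0x19 len=7 : 03 2b 7d 6b 13 ef 50
[3] 0x07->0x19 len=7 : 50 fb 9d 53 73 b8 b3
query mem[0x07]=0x50, mem[0x18]=0x73, mem[0x1b]=0x9d, mem[0x1a]=0xfb

MEM[0x07,0x18,0x1b,0x1a] = 50 73 9d fb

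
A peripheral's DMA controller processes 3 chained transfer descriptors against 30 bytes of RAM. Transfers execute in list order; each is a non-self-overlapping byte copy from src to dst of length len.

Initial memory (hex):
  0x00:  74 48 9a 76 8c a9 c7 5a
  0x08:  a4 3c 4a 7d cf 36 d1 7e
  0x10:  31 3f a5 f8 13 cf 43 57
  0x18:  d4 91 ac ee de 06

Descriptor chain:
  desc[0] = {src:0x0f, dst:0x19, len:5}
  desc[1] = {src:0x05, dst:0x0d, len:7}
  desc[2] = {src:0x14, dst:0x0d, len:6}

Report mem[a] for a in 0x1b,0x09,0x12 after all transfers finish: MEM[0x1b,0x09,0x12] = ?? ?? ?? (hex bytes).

MEM[0x1b,0x09,0x12] = 3f 3c 7e

[0] 0x0f->0x19 len=5 : 7e 31 3f a5 f8
[1] 0x05->0x0d len=7 : a9 c7 5a a4 3c 4a 7d
[2] 0x14->0x0d len=6 : 13 cf 43 57 d4 7e
query mem[0x1b]=0x3f, mem[0x09]=0x3c, mem[0x12]=0x7e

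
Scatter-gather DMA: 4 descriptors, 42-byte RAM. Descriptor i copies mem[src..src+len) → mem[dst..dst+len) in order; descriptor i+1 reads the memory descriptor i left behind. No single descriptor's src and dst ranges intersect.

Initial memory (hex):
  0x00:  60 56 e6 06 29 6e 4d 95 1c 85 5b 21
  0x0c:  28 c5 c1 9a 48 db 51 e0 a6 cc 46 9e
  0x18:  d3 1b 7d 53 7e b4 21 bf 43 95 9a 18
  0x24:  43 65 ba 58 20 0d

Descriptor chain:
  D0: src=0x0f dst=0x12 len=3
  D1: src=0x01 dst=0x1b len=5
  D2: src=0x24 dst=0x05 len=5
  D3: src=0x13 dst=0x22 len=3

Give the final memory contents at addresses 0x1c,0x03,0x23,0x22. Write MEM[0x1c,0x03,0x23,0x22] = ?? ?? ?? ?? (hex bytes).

#0 dst[0x12+3] := {0x9a,0x48,0xdb}
#1 dst[0x1b+5] := {0x56,0xe6,0x06,0x29,0x6e}
#2 dst[0x05+5] := {0x43,0x65,0xba,0x58,0x20}
#3 dst[0x22+3] := {0x48,0xdb,0xcc}
query mem[0x1c]=0xe6, mem[0x03]=0x06, mem[0x23]=0xdb, mem[0x22]=0x48

MEM[0x1c,0x03,0x23,0x22] = e6 06 db 48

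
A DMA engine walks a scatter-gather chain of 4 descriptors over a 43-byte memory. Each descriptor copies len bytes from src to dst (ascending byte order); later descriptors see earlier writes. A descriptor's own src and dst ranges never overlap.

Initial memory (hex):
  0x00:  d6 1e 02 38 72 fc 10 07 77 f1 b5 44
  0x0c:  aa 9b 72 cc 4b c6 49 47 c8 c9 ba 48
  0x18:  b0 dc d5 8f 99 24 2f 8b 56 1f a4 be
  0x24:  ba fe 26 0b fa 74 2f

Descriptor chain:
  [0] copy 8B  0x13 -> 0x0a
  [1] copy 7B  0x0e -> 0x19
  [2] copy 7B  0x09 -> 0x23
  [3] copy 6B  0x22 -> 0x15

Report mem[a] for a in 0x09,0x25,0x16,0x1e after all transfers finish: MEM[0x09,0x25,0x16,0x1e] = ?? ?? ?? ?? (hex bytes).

#0 dst[0x0a+8] := {0x47,0xc8,0xc9,0xba,0x48,0xb0,0xdc,0xd5}
#1 dst[0x19+7] := {0x48,0xb0,0xdc,0xd5,0x49,0x47,0xc8}
#2 dst[0x23+7] := {0xf1,0x47,0xc8,0xc9,0xba,0x48,0xb0}
#3 dst[0x15+6] := {0xa4,0xf1,0x47,0xc8,0xc9,0xba}
query mem[0x09]=0xf1, mem[0x25]=0xc8, mem[0x16]=0xf1, mem[0x1e]=0x47

MEM[0x09,0x25,0x16,0x1e] = f1 c8 f1 47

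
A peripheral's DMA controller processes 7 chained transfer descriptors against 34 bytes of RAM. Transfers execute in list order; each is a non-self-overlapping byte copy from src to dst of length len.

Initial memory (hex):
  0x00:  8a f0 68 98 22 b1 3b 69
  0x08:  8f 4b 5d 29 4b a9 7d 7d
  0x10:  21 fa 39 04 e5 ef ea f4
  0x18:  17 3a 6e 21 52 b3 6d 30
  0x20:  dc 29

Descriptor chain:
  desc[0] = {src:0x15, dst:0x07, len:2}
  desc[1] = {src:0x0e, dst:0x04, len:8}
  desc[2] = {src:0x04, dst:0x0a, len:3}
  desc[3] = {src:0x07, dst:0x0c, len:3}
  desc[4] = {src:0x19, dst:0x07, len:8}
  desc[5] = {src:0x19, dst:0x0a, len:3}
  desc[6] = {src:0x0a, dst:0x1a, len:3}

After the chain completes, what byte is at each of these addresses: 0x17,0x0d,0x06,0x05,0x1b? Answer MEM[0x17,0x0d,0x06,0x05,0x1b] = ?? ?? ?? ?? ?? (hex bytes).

  after D0: wrote 2B at 0x07 = efea
  after D1: wrote 8B at 0x04 = 7d7d21fa3904e5ef
  after D2: wrote 3B at 0x0a = 7d7d21
  after D3: wrote 3B at 0x0c = fa3904
  after D4: wrote 8B at 0x07 = 3a6e2152b36d30dc
  after D5: wrote 3B at 0x0a = 3a6e21
  after D6: wrote 3B at 0x1a = 3a6e21
query mem[0x17]=0xf4, mem[0x0d]=0x30, mem[0x06]=0x21, mem[0x05]=0x7d, mem[0x1b]=0x6e

MEM[0x17,0x0d,0x06,0x05,0x1b] = f4 30 21 7d 6e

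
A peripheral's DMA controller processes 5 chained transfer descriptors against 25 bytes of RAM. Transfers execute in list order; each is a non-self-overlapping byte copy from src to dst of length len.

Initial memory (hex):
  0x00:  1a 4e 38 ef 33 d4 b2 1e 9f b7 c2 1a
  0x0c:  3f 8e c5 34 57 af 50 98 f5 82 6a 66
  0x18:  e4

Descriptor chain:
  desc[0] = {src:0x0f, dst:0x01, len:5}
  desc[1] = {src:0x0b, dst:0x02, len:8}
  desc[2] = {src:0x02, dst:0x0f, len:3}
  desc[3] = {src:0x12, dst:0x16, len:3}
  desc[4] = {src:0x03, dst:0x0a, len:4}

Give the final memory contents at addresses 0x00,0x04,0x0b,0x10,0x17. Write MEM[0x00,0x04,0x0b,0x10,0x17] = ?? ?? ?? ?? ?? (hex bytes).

MEM[0x00,0x04,0x0b,0x10,0x17] = 1a 8e 8e 3f 98

  after D0: wrote 5B at 0x01 = 3457af5098
  after D1: wrote 8B at 0x02 = 1a3f8ec53457af50
  after D2: wrote 3B at 0x0f = 1a3f8e
  after D3: wrote 3B at 0x16 = 5098f5
  after D4: wrote 4B at 0x0a = 3f8ec534
query mem[0x00]=0x1a, mem[0x04]=0x8e, mem[0x0b]=0x8e, mem[0x10]=0x3f, mem[0x17]=0x98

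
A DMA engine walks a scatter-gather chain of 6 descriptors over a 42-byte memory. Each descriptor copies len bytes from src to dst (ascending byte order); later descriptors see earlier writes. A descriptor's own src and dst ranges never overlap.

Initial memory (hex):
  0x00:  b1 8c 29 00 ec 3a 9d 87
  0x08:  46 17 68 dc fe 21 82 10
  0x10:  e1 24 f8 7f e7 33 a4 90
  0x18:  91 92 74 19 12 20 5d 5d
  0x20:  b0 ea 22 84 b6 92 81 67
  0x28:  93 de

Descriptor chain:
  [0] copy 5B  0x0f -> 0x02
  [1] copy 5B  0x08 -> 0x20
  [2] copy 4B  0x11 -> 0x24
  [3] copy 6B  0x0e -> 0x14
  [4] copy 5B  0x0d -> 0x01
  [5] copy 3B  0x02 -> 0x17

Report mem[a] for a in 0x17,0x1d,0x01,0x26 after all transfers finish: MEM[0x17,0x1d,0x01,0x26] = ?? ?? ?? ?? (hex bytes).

MEM[0x17,0x1d,0x01,0x26] = 82 20 21 7f

[0] 0x0f->0x02 len=5 : 10 e1 24 f8 7f
[1] 0x08->0x20 len=5 : 46 17 68 dc fe
[2] 0x11->0x24 len=4 : 24 f8 7f e7
[3] 0x0e->0x14 len=6 : 82 10 e1 24 f8 7f
[4] 0x0d->0x01 len=5 : 21 82 10 e1 24
[5] 0x02->0x17 len=3 : 82 10 e1
query mem[0x17]=0x82, mem[0x1d]=0x20, mem[0x01]=0x21, mem[0x26]=0x7f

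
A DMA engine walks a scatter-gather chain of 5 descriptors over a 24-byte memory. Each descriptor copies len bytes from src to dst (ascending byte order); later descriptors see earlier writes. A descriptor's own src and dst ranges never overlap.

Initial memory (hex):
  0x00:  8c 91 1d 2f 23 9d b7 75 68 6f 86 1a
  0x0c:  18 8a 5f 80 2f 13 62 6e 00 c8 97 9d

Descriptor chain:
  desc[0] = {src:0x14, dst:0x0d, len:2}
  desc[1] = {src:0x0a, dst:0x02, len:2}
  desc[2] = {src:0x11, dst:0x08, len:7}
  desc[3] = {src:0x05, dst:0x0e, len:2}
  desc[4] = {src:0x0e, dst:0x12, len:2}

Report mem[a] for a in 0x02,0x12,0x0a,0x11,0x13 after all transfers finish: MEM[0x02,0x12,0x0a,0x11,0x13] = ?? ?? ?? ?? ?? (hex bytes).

MEM[0x02,0x12,0x0a,0x11,0x13] = 86 9d 6e 13 b7

  after D0: wrote 2B at 0x0d = 00c8
  after D1: wrote 2B at 0x02 = 861a
  after D2: wrote 7B at 0x08 = 13626e00c8979d
  after D3: wrote 2B at 0x0e = 9db7
  after D4: wrote 2B at 0x12 = 9db7
query mem[0x02]=0x86, mem[0x12]=0x9d, mem[0x0a]=0x6e, mem[0x11]=0x13, mem[0x13]=0xb7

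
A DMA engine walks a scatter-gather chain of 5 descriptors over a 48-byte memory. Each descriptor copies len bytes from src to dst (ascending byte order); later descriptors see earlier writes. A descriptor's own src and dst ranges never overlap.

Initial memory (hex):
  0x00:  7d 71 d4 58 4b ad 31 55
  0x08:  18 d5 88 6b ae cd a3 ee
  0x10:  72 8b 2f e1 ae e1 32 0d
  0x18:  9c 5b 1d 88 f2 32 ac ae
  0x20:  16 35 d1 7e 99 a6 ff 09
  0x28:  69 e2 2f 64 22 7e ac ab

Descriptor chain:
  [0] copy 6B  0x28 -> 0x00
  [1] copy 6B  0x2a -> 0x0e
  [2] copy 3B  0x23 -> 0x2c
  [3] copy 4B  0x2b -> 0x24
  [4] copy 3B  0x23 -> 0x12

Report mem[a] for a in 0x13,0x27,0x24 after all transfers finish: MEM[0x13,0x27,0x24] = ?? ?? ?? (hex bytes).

MEM[0x13,0x27,0x24] = 64 a6 64

#0 dst[0x00+6] := {0x69,0xe2,0x2f,0x64,0x22,0x7e}
#1 dst[0x0e+6] := {0x2f,0x64,0x22,0x7e,0xac,0xab}
#2 dst[0x2c+3] := {0x7e,0x99,0xa6}
#3 dst[0x24+4] := {0x64,0x7e,0x99,0xa6}
#4 dst[0x12+3] := {0x7e,0x64,0x7e}
query mem[0x13]=0x64, mem[0x27]=0xa6, mem[0x24]=0x64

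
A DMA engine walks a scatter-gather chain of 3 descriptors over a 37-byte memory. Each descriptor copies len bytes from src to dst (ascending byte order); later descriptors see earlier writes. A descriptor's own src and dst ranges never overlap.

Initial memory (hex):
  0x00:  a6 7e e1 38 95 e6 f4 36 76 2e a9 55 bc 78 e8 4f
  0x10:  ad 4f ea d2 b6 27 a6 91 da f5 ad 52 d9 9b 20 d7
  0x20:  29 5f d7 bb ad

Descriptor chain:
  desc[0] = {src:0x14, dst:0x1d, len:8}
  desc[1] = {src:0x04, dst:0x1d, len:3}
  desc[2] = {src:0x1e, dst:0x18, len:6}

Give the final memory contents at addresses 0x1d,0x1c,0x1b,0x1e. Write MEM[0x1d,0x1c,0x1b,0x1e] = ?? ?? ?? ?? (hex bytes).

MEM[0x1d,0x1c,0x1b,0x1e] = ad f5 da e6

  after D0: wrote 8B at 0x1d = b627a691daf5ad52
  after D1: wrote 3B at 0x1d = 95e6f4
  after D2: wrote 6B at 0x18 = e6f491daf5ad
query mem[0x1d]=0xad, mem[0x1c]=0xf5, mem[0x1b]=0xda, mem[0x1e]=0xe6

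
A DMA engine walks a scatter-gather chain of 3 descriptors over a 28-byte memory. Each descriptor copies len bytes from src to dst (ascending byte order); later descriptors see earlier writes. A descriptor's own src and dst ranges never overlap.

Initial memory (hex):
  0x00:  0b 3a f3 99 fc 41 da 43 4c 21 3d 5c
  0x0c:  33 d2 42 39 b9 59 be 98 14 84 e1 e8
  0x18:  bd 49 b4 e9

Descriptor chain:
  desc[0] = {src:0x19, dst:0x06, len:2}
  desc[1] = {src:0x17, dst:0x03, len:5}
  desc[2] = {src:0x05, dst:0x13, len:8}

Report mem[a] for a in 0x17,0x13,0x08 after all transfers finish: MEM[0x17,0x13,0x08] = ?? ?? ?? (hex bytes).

#0 dst[0x06+2] := {0x49,0xb4}
#1 dst[0x03+5] := {0xe8,0xbd,0x49,0xb4,0xe9}
#2 dst[0x13+8] := {0x49,0xb4,0xe9,0x4c,0x21,0x3d,0x5c,0x33}
query mem[0x17]=0x21, mem[0x13]=0x49, mem[0x08]=0x4c

MEM[0x17,0x13,0x08] = 21 49 4c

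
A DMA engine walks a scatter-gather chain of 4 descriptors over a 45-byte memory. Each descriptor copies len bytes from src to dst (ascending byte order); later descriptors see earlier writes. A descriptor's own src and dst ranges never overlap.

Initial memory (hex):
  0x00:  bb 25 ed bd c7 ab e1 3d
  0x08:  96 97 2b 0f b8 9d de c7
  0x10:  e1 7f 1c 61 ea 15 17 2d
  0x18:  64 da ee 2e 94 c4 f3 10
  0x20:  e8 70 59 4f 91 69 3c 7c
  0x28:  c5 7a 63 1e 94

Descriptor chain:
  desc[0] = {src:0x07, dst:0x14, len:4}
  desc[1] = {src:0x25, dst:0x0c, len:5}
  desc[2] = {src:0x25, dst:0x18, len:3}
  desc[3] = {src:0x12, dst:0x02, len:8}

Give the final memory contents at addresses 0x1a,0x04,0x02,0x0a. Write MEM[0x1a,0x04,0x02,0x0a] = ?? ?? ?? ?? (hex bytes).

[0] 0x07->0x14 len=4 : 3d 96 97 2b
[1] 0x25->0x0c len=5 : 69 3c 7c c5 7a
[2] 0x25->0x18 len=3 : 69 3c 7c
[3] 0x12->0x02 len=8 : 1c 61 3d 96 97 2b 69 3c
query mem[0x1a]=0x7c, mem[0x04]=0x3d, mem[0x02]=0x1c, mem[0x0a]=0x2b

MEM[0x1a,0x04,0x02,0x0a] = 7c 3d 1c 2b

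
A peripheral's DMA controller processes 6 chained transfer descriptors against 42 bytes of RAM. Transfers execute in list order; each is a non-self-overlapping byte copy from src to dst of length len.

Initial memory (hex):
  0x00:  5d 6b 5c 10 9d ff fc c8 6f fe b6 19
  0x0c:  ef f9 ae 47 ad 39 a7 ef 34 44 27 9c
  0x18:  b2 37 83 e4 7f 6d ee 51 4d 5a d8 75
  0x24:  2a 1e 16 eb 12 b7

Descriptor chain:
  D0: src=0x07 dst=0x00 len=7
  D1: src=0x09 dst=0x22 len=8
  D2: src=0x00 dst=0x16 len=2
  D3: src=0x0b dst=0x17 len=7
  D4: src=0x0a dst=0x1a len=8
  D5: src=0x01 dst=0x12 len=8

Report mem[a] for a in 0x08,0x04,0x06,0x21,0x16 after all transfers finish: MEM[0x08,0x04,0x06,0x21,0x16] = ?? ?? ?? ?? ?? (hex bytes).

[0] 0x07->0x00 len=7 : c8 6f fe b6 19 ef f9
[1] 0x09->0x22 len=8 : fe b6 19 ef f9 ae 47 ad
[2] 0x00->0x16 len=2 : c8 6f
[3] 0x0b->0x17 len=7 : 19 ef f9 ae 47 ad 39
[4] 0x0a->0x1a len=8 : b6 19 ef f9 ae 47 ad 39
[5] 0x01->0x12 len=8 : 6f fe b6 19 ef f9 c8 6f
query mem[0x08]=0x6f, mem[0x04]=0x19, mem[0x06]=0xf9, mem[0x21]=0x39, mem[0x16]=0xef

MEM[0x08,0x04,0x06,0x21,0x16] = 6f 19 f9 39 ef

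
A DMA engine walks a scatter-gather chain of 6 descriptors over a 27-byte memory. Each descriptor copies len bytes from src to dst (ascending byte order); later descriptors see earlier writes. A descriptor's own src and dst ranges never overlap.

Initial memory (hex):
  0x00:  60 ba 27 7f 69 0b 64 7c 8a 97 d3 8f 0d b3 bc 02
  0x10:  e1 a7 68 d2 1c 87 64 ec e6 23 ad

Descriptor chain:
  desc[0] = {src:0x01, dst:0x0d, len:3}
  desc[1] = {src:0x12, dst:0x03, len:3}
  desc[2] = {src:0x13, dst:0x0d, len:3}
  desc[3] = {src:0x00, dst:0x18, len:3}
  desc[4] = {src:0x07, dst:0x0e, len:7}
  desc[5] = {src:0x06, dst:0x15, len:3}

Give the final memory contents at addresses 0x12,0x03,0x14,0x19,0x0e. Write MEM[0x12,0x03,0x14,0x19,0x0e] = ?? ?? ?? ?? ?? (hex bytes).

#0 dst[0x0d+3] := {0xba,0x27,0x7f}
#1 dst[0x03+3] := {0x68,0xd2,0x1c}
#2 dst[0x0d+3] := {0xd2,0x1c,0x87}
#3 dst[0x18+3] := {0x60,0xba,0x27}
#4 dst[0x0e+7] := {0x7c,0x8a,0x97,0xd3,0x8f,0x0d,0xd2}
#5 dst[0x15+3] := {0x64,0x7c,0x8a}
query mem[0x12]=0x8f, mem[0x03]=0x68, mem[0x14]=0xd2, mem[0x19]=0xba, mem[0x0e]=0x7c

MEM[0x12,0x03,0x14,0x19,0x0e] = 8f 68 d2 ba 7c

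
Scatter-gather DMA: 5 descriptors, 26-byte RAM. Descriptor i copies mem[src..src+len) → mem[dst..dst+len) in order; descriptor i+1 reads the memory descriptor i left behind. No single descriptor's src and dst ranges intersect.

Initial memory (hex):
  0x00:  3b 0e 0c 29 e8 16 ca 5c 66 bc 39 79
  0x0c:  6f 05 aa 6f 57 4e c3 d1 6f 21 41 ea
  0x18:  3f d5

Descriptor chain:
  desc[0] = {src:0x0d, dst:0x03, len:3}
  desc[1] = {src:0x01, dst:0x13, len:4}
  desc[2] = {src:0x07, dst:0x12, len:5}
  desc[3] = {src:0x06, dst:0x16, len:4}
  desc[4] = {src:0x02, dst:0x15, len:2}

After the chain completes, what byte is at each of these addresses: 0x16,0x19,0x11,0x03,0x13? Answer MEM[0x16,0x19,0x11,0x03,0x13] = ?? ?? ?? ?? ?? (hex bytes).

[0] 0x0d->0x03 len=3 : 05 aa 6f
[1] 0x01->0x13 len=4 : 0e 0c 05 aa
[2] 0x07->0x12 len=5 : 5c 66 bc 39 79
[3] 0x06->0x16 len=4 : ca 5c 66 bc
[4] 0x02->0x15 len=2 : 0c 05
query mem[0x16]=0x05, mem[0x19]=0xbc, mem[0x11]=0x4e, mem[0x03]=0x05, mem[0x13]=0x66

MEM[0x16,0x19,0x11,0x03,0x13] = 05 bc 4e 05 66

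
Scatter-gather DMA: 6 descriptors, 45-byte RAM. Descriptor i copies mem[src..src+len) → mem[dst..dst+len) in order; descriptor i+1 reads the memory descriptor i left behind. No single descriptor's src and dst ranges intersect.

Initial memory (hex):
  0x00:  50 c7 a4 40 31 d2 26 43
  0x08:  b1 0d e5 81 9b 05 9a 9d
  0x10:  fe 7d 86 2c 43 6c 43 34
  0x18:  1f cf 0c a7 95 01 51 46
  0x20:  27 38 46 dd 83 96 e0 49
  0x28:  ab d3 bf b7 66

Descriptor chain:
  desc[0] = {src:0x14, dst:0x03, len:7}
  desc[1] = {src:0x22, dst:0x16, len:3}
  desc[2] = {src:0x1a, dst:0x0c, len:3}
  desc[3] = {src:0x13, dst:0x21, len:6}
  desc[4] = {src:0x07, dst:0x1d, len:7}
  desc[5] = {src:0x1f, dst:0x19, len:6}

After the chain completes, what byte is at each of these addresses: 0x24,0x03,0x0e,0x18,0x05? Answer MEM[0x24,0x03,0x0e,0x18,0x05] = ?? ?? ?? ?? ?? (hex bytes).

[0] 0x14->0x03 len=7 : 43 6c 43 34 1f cf 0c
[1] 0x22->0x16 len=3 : 46 dd 83
[2] 0x1a->0x0c len=3 : 0c a7 95
[3] 0x13->0x21 len=6 : 2c 43 6c 46 dd 83
[4] 0x07->0x1d len=7 : 1f cf 0c e5 81 0c a7
[5] 0x1f->0x19 len=6 : 0c e5 81 0c a7 46
query mem[0x24]=0x46, mem[0x03]=0x43, mem[0x0e]=0x95, mem[0x18]=0x83, mem[0x05]=0x43

MEM[0x24,0x03,0x0e,0x18,0x05] = 46 43 95 83 43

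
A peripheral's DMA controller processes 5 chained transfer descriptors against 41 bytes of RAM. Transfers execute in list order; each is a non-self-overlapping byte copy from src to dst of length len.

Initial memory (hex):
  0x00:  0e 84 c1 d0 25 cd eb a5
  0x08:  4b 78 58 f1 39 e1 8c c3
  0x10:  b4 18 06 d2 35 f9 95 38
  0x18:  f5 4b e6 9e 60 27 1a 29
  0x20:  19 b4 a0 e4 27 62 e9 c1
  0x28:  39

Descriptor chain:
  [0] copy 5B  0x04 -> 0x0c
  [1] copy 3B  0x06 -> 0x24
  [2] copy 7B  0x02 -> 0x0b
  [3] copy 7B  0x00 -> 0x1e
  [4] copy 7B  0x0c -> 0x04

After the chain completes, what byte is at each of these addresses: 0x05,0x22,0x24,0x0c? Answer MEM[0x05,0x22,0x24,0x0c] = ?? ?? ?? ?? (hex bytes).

MEM[0x05,0x22,0x24,0x0c] = 25 25 eb d0

[0] 0x04->0x0c len=5 : 25 cd eb a5 4b
[1] 0x06->0x24 len=3 : eb a5 4b
[2] 0x02->0x0b len=7 : c1 d0 25 cd eb a5 4b
[3] 0x00->0x1e len=7 : 0e 84 c1 d0 25 cd eb
[4] 0x0c->0x04 len=7 : d0 25 cd eb a5 4b 06
query mem[0x05]=0x25, mem[0x22]=0x25, mem[0x24]=0xeb, mem[0x0c]=0xd0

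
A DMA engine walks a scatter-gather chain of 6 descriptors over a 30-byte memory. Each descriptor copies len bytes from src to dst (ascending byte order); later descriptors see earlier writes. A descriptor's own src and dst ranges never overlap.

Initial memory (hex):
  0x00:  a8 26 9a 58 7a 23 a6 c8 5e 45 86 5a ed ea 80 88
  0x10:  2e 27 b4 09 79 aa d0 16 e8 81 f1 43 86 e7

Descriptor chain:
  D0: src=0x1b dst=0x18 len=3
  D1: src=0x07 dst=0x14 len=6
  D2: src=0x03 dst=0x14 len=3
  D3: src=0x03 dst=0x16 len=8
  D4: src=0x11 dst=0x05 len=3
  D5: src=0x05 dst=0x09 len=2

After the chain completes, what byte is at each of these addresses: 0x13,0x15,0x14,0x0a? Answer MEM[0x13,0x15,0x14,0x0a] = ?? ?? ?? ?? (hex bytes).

#0 dst[0x18+3] := {0x43,0x86,0xe7}
#1 dst[0x14+6] := {0xc8,0x5e,0x45,0x86,0x5a,0xed}
#2 dst[0x14+3] := {0x58,0x7a,0x23}
#3 dst[0x16+8] := {0x58,0x7a,0x23,0xa6,0xc8,0x5e,0x45,0x86}
#4 dst[0x05+3] := {0x27,0xb4,0x09}
#5 dst[0x09+2] := {0x27,0xb4}
query mem[0x13]=0x09, mem[0x15]=0x7a, mem[0x14]=0x58, mem[0x0a]=0xb4

MEM[0x13,0x15,0x14,0x0a] = 09 7a 58 b4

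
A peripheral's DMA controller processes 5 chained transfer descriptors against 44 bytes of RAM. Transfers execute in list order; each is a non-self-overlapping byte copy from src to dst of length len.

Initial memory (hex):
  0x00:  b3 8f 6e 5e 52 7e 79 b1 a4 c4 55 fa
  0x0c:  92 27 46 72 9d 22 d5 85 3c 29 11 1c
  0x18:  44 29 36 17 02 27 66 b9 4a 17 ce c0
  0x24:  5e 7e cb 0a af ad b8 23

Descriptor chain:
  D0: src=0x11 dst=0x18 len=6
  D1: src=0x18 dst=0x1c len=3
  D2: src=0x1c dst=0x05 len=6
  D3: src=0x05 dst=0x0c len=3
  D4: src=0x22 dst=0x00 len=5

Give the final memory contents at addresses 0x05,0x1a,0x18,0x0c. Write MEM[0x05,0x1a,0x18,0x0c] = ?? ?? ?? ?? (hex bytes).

MEM[0x05,0x1a,0x18,0x0c] = 22 85 22 22

#0 dst[0x18+6] := {0x22,0xd5,0x85,0x3c,0x29,0x11}
#1 dst[0x1c+3] := {0x22,0xd5,0x85}
#2 dst[0x05+6] := {0x22,0xd5,0x85,0xb9,0x4a,0x17}
#3 dst[0x0c+3] := {0x22,0xd5,0x85}
#4 dst[0x00+5] := {0xce,0xc0,0x5e,0x7e,0xcb}
query mem[0x05]=0x22, mem[0x1a]=0x85, mem[0x18]=0x22, mem[0x0c]=0x22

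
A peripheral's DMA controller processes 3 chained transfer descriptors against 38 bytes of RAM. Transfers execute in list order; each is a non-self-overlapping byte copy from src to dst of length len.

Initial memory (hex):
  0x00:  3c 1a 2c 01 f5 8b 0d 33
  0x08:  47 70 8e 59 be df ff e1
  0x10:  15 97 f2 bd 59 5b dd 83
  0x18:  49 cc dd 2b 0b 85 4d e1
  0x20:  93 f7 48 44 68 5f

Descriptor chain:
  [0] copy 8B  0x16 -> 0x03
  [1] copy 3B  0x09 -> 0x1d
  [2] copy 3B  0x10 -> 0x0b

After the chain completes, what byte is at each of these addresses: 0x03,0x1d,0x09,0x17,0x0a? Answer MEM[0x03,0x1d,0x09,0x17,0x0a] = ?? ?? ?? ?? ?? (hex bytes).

MEM[0x03,0x1d,0x09,0x17,0x0a] = dd 0b 0b 83 85

  after D0: wrote 8B at 0x03 = dd8349ccdd2b0b85
  after D1: wrote 3B at 0x1d = 0b8559
  after D2: wrote 3B at 0x0b = 1597f2
query mem[0x03]=0xdd, mem[0x1d]=0x0b, mem[0x09]=0x0b, mem[0x17]=0x83, mem[0x0a]=0x85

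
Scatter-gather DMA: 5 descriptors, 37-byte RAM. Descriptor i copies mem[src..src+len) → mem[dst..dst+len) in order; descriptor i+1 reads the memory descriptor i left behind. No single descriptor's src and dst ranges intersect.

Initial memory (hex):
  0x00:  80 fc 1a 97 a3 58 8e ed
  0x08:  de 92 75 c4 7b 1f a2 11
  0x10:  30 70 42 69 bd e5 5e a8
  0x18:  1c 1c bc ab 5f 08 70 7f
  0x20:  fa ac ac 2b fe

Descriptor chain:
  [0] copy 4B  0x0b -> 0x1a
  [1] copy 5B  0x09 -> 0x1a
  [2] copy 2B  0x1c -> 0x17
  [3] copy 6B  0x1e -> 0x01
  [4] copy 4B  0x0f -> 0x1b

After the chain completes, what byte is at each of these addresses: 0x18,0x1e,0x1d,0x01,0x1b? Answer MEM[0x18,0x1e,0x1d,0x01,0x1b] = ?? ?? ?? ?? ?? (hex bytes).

MEM[0x18,0x1e,0x1d,0x01,0x1b] = 7b 42 70 1f 11

[0] 0x0b->0x1a len=4 : c4 7b 1f a2
[1] 0x09->0x1a len=5 : 92 75 c4 7b 1f
[2] 0x1c->0x17 len=2 : c4 7b
[3] 0x1e->0x01 len=6 : 1f 7f fa ac ac 2b
[4] 0x0f->0x1b len=4 : 11 30 70 42
query mem[0x18]=0x7b, mem[0x1e]=0x42, mem[0x1d]=0x70, mem[0x01]=0x1f, mem[0x1b]=0x11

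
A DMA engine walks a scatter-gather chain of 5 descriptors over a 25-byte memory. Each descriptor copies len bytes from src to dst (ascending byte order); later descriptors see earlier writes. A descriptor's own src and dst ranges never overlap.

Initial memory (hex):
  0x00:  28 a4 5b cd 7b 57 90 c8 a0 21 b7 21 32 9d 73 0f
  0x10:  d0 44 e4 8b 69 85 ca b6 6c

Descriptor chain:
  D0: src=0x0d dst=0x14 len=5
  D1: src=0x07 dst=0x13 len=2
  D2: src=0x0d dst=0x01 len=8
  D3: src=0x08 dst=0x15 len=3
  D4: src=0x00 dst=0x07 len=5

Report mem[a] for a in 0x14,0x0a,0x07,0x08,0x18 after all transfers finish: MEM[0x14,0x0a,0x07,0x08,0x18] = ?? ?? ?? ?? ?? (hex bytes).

  after D0: wrote 5B at 0x14 = 9d730fd044
  after D1: wrote 2B at 0x13 = c8a0
  after D2: wrote 8B at 0x01 = 9d730fd044e4c8a0
  after D3: wrote 3B at 0x15 = a021b7
  after D4: wrote 5B at 0x07 = 289d730fd0
query mem[0x14]=0xa0, mem[0x0a]=0x0f, mem[0x07]=0x28, mem[0x08]=0x9d, mem[0x18]=0x44

MEM[0x14,0x0a,0x07,0x08,0x18] = a0 0f 28 9d 44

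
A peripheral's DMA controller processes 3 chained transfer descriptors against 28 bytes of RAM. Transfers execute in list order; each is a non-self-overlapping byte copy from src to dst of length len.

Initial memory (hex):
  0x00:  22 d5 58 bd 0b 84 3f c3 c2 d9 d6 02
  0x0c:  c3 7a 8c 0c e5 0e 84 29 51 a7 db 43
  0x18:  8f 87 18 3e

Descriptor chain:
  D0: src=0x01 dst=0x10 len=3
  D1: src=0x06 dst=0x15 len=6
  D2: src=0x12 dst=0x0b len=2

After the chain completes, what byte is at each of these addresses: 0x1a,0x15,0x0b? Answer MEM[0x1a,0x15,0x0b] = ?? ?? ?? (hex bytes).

MEM[0x1a,0x15,0x0b] = 02 3f bd

  after D0: wrote 3B at 0x10 = d558bd
  after D1: wrote 6B at 0x15 = 3fc3c2d9d602
  after D2: wrote 2B at 0x0b = bd29
query mem[0x1a]=0x02, mem[0x15]=0x3f, mem[0x0b]=0xbd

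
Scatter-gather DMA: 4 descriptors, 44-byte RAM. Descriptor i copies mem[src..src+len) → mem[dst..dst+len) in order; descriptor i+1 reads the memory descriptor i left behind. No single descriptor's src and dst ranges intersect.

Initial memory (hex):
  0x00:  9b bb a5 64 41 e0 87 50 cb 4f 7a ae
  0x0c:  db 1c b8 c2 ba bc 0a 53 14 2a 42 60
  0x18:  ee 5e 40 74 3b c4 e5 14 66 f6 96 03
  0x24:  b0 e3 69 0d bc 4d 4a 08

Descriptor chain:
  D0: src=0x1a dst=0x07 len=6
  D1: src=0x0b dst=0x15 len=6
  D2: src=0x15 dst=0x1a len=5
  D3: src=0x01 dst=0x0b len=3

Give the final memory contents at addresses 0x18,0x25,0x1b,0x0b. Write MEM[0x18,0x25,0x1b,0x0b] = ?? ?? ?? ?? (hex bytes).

[0] 0x1a->0x07 len=6 : 40 74 3b c4 e5 14
[1] 0x0b->0x15 len=6 : e5 14 1c b8 c2 ba
[2] 0x15->0x1a len=5 : e5 14 1c b8 c2
[3] 0x01->0x0b len=3 : bb a5 64
query mem[0x18]=0xb8, mem[0x25]=0xe3, mem[0x1b]=0x14, mem[0x0b]=0xbb

MEM[0x18,0x25,0x1b,0x0b] = b8 e3 14 bb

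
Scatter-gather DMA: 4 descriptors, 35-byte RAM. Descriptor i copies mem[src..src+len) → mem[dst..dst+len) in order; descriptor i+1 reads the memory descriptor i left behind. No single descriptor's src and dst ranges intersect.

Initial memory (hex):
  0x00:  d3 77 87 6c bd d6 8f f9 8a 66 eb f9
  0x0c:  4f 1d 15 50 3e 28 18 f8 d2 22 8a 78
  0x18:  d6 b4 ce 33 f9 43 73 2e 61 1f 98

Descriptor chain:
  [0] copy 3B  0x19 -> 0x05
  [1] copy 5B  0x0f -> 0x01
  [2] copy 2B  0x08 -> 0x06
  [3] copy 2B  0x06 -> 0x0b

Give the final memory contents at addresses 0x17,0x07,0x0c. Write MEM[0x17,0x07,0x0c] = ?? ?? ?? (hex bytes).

MEM[0x17,0x07,0x0c] = 78 66 66

D0: mem[0x05..0x07] <- [b4 ce 33]
D1: mem[0x01..0x05] <- [50 3e 28 18 f8]
D2: mem[0x06..0x07] <- [8a 66]
D3: mem[0x0b..0x0c] <- [8a 66]
query mem[0x17]=0x78, mem[0x07]=0x66, mem[0x0c]=0x66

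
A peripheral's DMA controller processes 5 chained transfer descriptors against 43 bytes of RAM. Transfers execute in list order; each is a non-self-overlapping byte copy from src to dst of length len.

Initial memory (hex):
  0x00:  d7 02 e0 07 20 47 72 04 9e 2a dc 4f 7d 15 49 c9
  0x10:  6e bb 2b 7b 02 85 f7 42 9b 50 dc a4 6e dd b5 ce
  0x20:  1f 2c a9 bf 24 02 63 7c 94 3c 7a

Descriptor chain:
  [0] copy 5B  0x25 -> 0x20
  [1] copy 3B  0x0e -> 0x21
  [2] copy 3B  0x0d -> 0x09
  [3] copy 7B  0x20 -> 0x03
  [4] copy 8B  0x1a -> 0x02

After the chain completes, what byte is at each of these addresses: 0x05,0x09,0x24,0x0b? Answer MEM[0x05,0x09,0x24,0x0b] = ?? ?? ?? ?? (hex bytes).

[0] 0x25->0x20 len=5 : 02 63 7c 94 3c
[1] 0x0e->0x21 len=3 : 49 c9 6e
[2] 0x0d->0x09 len=3 : 15 49 c9
[3] 0x20->0x03 len=7 : 02 49 c9 6e 3c 02 63
[4] 0x1a->0x02 len=8 : dc a4 6e dd b5 ce 02 49
query mem[0x05]=0xdd, mem[0x09]=0x49, mem[0x24]=0x3c, mem[0x0b]=0xc9

MEM[0x05,0x09,0x24,0x0b] = dd 49 3c c9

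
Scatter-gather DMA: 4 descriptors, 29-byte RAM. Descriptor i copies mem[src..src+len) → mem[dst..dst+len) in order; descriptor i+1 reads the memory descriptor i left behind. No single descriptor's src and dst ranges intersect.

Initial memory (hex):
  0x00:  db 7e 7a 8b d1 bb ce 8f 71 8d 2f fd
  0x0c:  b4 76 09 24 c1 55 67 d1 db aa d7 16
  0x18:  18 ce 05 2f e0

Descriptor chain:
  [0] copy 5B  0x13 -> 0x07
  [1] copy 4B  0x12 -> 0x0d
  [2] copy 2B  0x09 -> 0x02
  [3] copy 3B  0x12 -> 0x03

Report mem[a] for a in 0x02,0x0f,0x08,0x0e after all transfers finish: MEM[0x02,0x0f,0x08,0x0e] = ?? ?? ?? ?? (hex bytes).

#0 dst[0x07+5] := {0xd1,0xdb,0xaa,0xd7,0x16}
#1 dst[0x0d+4] := {0x67,0xd1,0xdb,0xaa}
#2 dst[0x02+2] := {0xaa,0xd7}
#3 dst[0x03+3] := {0x67,0xd1,0xdb}
query mem[0x02]=0xaa, mem[0x0f]=0xdb, mem[0x08]=0xdb, mem[0x0e]=0xd1

MEM[0x02,0x0f,0x08,0x0e] = aa db db d1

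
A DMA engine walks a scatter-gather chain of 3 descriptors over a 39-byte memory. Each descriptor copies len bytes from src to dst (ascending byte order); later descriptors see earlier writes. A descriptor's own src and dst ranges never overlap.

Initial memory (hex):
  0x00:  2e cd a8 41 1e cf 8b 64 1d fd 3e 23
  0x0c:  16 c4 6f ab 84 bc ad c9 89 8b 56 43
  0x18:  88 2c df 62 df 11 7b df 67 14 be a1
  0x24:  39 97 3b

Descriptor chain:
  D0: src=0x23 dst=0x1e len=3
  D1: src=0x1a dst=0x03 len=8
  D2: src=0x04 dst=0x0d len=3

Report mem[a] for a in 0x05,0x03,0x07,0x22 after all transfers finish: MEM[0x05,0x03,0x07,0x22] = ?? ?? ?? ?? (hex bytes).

[0] 0x23->0x1e len=3 : a1 39 97
[1] 0x1a->0x03 len=8 : df 62 df 11 a1 39 97 14
[2] 0x04->0x0d len=3 : 62 df 11
query mem[0x05]=0xdf, mem[0x03]=0xdf, mem[0x07]=0xa1, mem[0x22]=0xbe

MEM[0x05,0x03,0x07,0x22] = df df a1 be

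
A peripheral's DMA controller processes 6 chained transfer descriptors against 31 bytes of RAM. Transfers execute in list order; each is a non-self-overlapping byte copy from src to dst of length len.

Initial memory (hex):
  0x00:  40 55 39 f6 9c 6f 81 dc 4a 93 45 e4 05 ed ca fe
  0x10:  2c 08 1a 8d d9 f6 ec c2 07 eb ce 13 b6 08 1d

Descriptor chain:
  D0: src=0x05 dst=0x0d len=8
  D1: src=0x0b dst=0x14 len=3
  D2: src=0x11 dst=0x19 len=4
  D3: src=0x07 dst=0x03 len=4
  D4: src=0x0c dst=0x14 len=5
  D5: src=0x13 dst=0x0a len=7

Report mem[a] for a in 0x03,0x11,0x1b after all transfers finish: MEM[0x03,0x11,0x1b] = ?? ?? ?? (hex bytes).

#0 dst[0x0d+8] := {0x6f,0x81,0xdc,0x4a,0x93,0x45,0xe4,0x05}
#1 dst[0x14+3] := {0xe4,0x05,0x6f}
#2 dst[0x19+4] := {0x93,0x45,0xe4,0xe4}
#3 dst[0x03+4] := {0xdc,0x4a,0x93,0x45}
#4 dst[0x14+5] := {0x05,0x6f,0x81,0xdc,0x4a}
#5 dst[0x0a+7] := {0xe4,0x05,0x6f,0x81,0xdc,0x4a,0x93}
query mem[0x03]=0xdc, mem[0x11]=0x93, mem[0x1b]=0xe4

MEM[0x03,0x11,0x1b] = dc 93 e4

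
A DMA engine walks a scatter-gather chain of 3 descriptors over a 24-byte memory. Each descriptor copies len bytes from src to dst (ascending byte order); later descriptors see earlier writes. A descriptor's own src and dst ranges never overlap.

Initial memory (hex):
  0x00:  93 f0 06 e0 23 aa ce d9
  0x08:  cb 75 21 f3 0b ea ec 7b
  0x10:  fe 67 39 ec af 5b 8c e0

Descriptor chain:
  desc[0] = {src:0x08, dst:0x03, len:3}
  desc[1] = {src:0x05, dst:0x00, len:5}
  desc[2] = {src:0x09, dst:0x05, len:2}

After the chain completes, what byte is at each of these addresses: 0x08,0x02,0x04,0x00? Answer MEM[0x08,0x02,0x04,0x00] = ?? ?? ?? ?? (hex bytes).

[0] 0x08->0x03 len=3 : cb 75 21
[1] 0x05->0x00 len=5 : 21 ce d9 cb 75
[2] 0x09->0x05 len=2 : 75 21
query mem[0x08]=0xcb, mem[0x02]=0xd9, mem[0x04]=0x75, mem[0x00]=0x21

MEM[0x08,0x02,0x04,0x00] = cb d9 75 21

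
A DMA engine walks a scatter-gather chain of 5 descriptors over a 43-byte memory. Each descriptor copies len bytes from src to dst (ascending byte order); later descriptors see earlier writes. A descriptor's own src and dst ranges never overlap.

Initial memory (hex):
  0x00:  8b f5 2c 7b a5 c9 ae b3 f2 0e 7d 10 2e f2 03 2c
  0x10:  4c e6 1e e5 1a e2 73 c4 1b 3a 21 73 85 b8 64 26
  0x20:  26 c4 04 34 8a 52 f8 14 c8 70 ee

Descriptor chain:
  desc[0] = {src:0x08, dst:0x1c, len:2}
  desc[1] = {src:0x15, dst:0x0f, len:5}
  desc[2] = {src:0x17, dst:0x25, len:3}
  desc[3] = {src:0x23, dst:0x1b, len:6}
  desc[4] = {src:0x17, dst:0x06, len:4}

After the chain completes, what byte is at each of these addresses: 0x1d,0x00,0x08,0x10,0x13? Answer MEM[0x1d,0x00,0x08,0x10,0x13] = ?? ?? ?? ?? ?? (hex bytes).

MEM[0x1d,0x00,0x08,0x10,0x13] = c4 8b 3a 73 3a

  after D0: wrote 2B at 0x1c = f20e
  after D1: wrote 5B at 0x0f = e273c41b3a
  after D2: wrote 3B at 0x25 = c41b3a
  after D3: wrote 6B at 0x1b = 348ac41b3ac8
  after D4: wrote 4B at 0x06 = c41b3a21
query mem[0x1d]=0xc4, mem[0x00]=0x8b, mem[0x08]=0x3a, mem[0x10]=0x73, mem[0x13]=0x3a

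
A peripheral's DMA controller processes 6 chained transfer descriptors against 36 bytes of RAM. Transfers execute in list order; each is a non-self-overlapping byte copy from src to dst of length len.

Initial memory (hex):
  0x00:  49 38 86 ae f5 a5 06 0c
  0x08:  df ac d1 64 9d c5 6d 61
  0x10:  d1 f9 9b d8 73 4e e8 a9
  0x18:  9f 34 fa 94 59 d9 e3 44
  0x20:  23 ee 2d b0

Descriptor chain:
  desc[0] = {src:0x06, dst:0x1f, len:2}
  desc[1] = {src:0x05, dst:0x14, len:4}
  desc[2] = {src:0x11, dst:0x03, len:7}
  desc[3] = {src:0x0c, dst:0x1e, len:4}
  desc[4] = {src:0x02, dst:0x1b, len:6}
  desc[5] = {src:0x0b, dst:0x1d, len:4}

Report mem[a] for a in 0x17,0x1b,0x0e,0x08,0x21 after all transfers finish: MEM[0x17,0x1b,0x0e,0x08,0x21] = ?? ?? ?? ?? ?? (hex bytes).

MEM[0x17,0x1b,0x0e,0x08,0x21] = df 86 6d 0c 61

#0 dst[0x1f+2] := {0x06,0x0c}
#1 dst[0x14+4] := {0xa5,0x06,0x0c,0xdf}
#2 dst[0x03+7] := {0xf9,0x9b,0xd8,0xa5,0x06,0x0c,0xdf}
#3 dst[0x1e+4] := {0x9d,0xc5,0x6d,0x61}
#4 dst[0x1b+6] := {0x86,0xf9,0x9b,0xd8,0xa5,0x06}
#5 dst[0x1d+4] := {0x64,0x9d,0xc5,0x6d}
query mem[0x17]=0xdf, mem[0x1b]=0x86, mem[0x0e]=0x6d, mem[0x08]=0x0c, mem[0x21]=0x61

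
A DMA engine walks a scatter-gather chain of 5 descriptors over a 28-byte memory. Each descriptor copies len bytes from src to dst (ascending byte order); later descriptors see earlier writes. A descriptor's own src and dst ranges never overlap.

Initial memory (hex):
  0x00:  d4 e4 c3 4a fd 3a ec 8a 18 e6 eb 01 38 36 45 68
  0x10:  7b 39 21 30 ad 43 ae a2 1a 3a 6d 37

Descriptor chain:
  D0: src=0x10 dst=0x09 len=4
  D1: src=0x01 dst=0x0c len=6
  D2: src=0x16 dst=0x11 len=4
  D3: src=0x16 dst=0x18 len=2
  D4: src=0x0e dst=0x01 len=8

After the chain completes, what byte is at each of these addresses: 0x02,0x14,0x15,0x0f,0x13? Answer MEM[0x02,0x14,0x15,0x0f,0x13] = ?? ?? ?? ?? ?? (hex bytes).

#0 dst[0x09+4] := {0x7b,0x39,0x21,0x30}
#1 dst[0x0c+6] := {0xe4,0xc3,0x4a,0xfd,0x3a,0xec}
#2 dst[0x11+4] := {0xae,0xa2,0x1a,0x3a}
#3 dst[0x18+2] := {0xae,0xa2}
#4 dst[0x01+8] := {0x4a,0xfd,0x3a,0xae,0xa2,0x1a,0x3a,0x43}
query mem[0x02]=0xfd, mem[0x14]=0x3a, mem[0x15]=0x43, mem[0x0f]=0xfd, mem[0x13]=0x1a

MEM[0x02,0x14,0x15,0x0f,0x13] = fd 3a 43 fd 1a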